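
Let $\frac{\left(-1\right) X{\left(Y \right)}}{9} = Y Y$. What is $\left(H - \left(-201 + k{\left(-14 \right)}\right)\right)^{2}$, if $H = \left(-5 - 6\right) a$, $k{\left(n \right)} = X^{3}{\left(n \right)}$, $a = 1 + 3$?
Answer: $30129471210195673801$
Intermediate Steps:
$a = 4$
$X{\left(Y \right)} = - 9 Y^{2}$ ($X{\left(Y \right)} = - 9 Y Y = - 9 Y^{2}$)
$k{\left(n \right)} = - 729 n^{6}$ ($k{\left(n \right)} = \left(- 9 n^{2}\right)^{3} = - 729 n^{6}$)
$H = -44$ ($H = \left(-5 - 6\right) 4 = \left(-11\right) 4 = -44$)
$\left(H - \left(-201 + k{\left(-14 \right)}\right)\right)^{2} = \left(-44 - \left(-201 - 729 \left(-14\right)^{6}\right)\right)^{2} = \left(-44 - \left(-201 - 5489031744\right)\right)^{2} = \left(-44 + \left(201 - -5489031744\right)\right)^{2} = \left(-44 + \left(201 + 5489031744\right)\right)^{2} = \left(-44 + 5489031945\right)^{2} = 5489031901^{2} = 30129471210195673801$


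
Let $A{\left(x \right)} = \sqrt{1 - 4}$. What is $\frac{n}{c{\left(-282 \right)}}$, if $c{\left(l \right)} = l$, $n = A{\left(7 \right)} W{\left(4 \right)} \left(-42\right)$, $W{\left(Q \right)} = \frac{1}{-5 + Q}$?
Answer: $- \frac{7 i \sqrt{3}}{47} \approx - 0.25797 i$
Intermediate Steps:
$A{\left(x \right)} = i \sqrt{3}$ ($A{\left(x \right)} = \sqrt{-3} = i \sqrt{3}$)
$n = 42 i \sqrt{3}$ ($n = \frac{i \sqrt{3}}{-5 + 4} \left(-42\right) = \frac{i \sqrt{3}}{-1} \left(-42\right) = i \sqrt{3} \left(-1\right) \left(-42\right) = - i \sqrt{3} \left(-42\right) = 42 i \sqrt{3} \approx 72.746 i$)
$\frac{n}{c{\left(-282 \right)}} = \frac{42 i \sqrt{3}}{-282} = 42 i \sqrt{3} \left(- \frac{1}{282}\right) = - \frac{7 i \sqrt{3}}{47}$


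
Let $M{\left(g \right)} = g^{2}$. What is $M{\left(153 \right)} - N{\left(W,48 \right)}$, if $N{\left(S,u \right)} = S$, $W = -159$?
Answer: $23568$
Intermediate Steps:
$M{\left(153 \right)} - N{\left(W,48 \right)} = 153^{2} - -159 = 23409 + 159 = 23568$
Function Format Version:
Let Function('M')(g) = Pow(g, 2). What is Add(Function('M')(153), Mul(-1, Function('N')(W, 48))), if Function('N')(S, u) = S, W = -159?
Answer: 23568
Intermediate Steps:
Add(Function('M')(153), Mul(-1, Function('N')(W, 48))) = Add(Pow(153, 2), Mul(-1, -159)) = Add(23409, 159) = 23568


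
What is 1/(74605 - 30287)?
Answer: 1/44318 ≈ 2.2564e-5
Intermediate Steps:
1/(74605 - 30287) = 1/44318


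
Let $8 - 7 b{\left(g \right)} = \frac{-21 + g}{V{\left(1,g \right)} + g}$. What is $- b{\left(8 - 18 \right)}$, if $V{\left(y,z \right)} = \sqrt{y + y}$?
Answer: $- \frac{237}{343} + \frac{31 \sqrt{2}}{686} \approx -0.62705$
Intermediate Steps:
$V{\left(y,z \right)} = \sqrt{2} \sqrt{y}$ ($V{\left(y,z \right)} = \sqrt{2 y} = \sqrt{2} \sqrt{y}$)
$b{\left(g \right)} = \frac{8}{7} - \frac{-21 + g}{7 \left(g + \sqrt{2}\right)}$ ($b{\left(g \right)} = \frac{8}{7} - \frac{\left(-21 + g\right) \frac{1}{\sqrt{2} \sqrt{1} + g}}{7} = \frac{8}{7} - \frac{\left(-21 + g\right) \frac{1}{\sqrt{2} \cdot 1 + g}}{7} = \frac{8}{7} - \frac{\left(-21 + g\right) \frac{1}{\sqrt{2} + g}}{7} = \frac{8}{7} - \frac{\left(-21 + g\right) \frac{1}{g + \sqrt{2}}}{7} = \frac{8}{7} - \frac{\frac{1}{g + \sqrt{2}} \left(-21 + g\right)}{7} = \frac{8}{7} - \frac{-21 + g}{7 \left(g + \sqrt{2}\right)}$)
$- b{\left(8 - 18 \right)} = - \frac{3 + \left(8 - 18\right) + \frac{8 \sqrt{2}}{7}}{\left(8 - 18\right) + \sqrt{2}} = - \frac{3 - 10 + \frac{8 \sqrt{2}}{7}}{-10 + \sqrt{2}} = - \frac{-7 + \frac{8 \sqrt{2}}{7}}{-10 + \sqrt{2}}$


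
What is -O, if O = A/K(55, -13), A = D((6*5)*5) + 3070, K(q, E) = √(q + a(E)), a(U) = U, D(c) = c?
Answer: -230*√42/3 ≈ -496.86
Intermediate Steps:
K(q, E) = √(E + q) (K(q, E) = √(q + E) = √(E + q))
A = 3220 (A = (6*5)*5 + 3070 = 30*5 + 3070 = 150 + 3070 = 3220)
O = 230*√42/3 (O = 3220/(√(-13 + 55)) = 3220/(√42) = 3220*(√42/42) = 230*√42/3 ≈ 496.86)
-O = -230*√42/3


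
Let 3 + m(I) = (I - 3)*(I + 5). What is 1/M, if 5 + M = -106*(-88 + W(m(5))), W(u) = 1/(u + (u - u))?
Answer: 17/158385 ≈ 0.00010733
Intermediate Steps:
m(I) = -3 + (-3 + I)*(5 + I) (m(I) = -3 + (I - 3)*(I + 5) = -3 + (-3 + I)*(5 + I))
W(u) = 1/u (W(u) = 1/(u + 0) = 1/u)
M = 158385/17 (M = -5 - 106*(-88 + 1/(-18 + 5**2 + 2*5)) = -5 - 106*(-88 + 1/(-18 + 25 + 10)) = -5 - 106*(-88 + 1/17) = -5 - 106*(-1495/17) = -5 + 158470/17 = 158385/17 ≈ 9316.8)
1/M = 1/(158385/17) = 17/158385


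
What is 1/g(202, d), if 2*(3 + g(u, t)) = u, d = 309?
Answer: 1/98 ≈ 0.010204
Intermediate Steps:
g(u, t) = -3 + u/2
1/g(202, d) = 1/(-3 + (½)*202) = 1/(-3 + 101) = 1/98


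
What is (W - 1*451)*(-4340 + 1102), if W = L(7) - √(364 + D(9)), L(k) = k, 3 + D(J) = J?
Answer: 1437672 + 3238*√370 ≈ 1.5000e+6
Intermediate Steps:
D(J) = -3 + J
W = 7 - √370 (W = 7 - √(364 + (-3 + 9)) = 7 - √(364 + 6) = 7 - √370 ≈ -12.235)
(W - 1*451)*(-4340 + 1102) = ((7 - √370) - 1*451)*(-4340 + 1102) = ((7 - √370) - 451)*(-3238) = (-444 - √370)*(-3238) = 1437672 + 3238*√370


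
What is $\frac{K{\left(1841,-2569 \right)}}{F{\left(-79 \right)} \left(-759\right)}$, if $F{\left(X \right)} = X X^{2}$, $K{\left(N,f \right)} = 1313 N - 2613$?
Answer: $\frac{2414620}{374216601} \approx 0.0064525$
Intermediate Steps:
$K{\left(N,f \right)} = -2613 + 1313 N$
$F{\left(X \right)} = X^{3}$
$\frac{K{\left(1841,-2569 \right)}}{F{\left(-79 \right)} \left(-759\right)} = \frac{-2613 + 1313 \cdot 1841}{\left(-79\right)^{3} \left(-759\right)} = \frac{-2613 + 2417233}{\left(-493039\right) \left(-759\right)} = \frac{2414620}{374216601}$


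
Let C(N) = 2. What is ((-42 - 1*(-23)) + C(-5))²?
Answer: 289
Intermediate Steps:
((-42 - 1*(-23)) + C(-5))² = ((-42 - 1*(-23)) + 2)² = ((-42 + 23) + 2)² = (-19 + 2)² = (-17)² = 289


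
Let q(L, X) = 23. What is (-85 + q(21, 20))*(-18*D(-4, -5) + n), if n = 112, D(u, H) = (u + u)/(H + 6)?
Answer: -15872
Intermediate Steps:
D(u, H) = 2*u/(6 + H) (D(u, H) = (2*u)/(6 + H) = 2*u/(6 + H))
(-85 + q(21, 20))*(-18*D(-4, -5) + n) = (-85 + 23)*(-36*(-4)/(6 - 5) + 112) = -62*(-36*(-4)/1 + 112) = -62*(-36*(-4) + 112) = -62*(-18*(-8) + 112) = -62*(144 + 112) = -62*256 = -15872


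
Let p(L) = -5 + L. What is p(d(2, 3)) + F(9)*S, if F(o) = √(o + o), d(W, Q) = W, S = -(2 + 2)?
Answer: -3 - 12*√2 ≈ -19.971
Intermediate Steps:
S = -4 (S = -1*4 = -4)
F(o) = √2*√o (F(o) = √(2*o) = √2*√o)
p(d(2, 3)) + F(9)*S = (-5 + 2) + (√2*√9)*(-4) = -3 + (√2*3)*(-4) = -3 + (3*√2)*(-4) = -3 - 12*√2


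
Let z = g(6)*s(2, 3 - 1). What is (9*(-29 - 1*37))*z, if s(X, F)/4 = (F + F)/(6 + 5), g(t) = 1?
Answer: -864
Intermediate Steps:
s(X, F) = 8*F/11 (s(X, F) = 4*((F + F)/(6 + 5)) = 4*((2*F)/11) = 4*((2*F)*(1/11)) = 4*(2*F/11) = 8*F/11)
z = 16/11 (z = 1*(8*(3 - 1)/11) = 1*((8/11)*2) = 1*(16/11) = 16/11 ≈ 1.4545)
(9*(-29 - 1*37))*z = (9*(-29 - 1*37))*(16/11) = (9*(-29 - 37))*(16/11) = (9*(-66))*(16/11) = -594*16/11 = -864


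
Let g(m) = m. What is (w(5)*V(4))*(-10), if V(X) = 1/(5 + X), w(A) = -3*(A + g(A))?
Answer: 100/3 ≈ 33.333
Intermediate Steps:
w(A) = -6*A (w(A) = -3*(A + A) = -6*A)
(w(5)*V(4))*(-10) = ((-6*5)/(5 + 4))*(-10) = -30/9*(-10) = -30*⅑*(-10) = -10/3*(-10) = 100/3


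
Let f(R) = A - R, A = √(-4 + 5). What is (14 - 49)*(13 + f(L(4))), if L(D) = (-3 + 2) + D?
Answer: -385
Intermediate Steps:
A = 1 (A = √1 = 1)
L(D) = -1 + D
f(R) = 1 - R
(14 - 49)*(13 + f(L(4))) = (14 - 49)*(13 + (1 - (-1 + 4))) = -35*(13 + (1 - 1*3)) = -35*(13 + (1 - 3)) = -35*(13 - 2) = -35*11 = -385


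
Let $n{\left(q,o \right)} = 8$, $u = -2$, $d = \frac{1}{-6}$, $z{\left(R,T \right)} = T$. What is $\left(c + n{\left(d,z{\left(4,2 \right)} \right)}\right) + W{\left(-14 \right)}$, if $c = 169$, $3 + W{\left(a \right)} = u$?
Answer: $172$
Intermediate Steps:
$d = - \frac{1}{6} \approx -0.16667$
$W{\left(a \right)} = -5$ ($W{\left(a \right)} = -3 - 2 = -5$)
$\left(c + n{\left(d,z{\left(4,2 \right)} \right)}\right) + W{\left(-14 \right)} = \left(169 + 8\right) - 5 = 177 - 5 = 172$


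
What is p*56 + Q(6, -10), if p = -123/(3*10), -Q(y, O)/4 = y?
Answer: -1268/5 ≈ -253.60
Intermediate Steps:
Q(y, O) = -4*y
p = -41/10 (p = -123/30 = -123*1/30 = -41/10 ≈ -4.1000)
p*56 + Q(6, -10) = -41/10*56 - 4*6 = -1148/5 - 24 = -1268/5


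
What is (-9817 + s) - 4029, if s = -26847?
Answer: -40693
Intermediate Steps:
(-9817 + s) - 4029 = (-9817 - 26847) - 4029 = -36664 - 4029 = -40693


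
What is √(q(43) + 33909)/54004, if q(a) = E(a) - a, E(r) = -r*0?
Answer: √33866/54004 ≈ 0.0034077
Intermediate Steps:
E(r) = 0
q(a) = -a (q(a) = 0 - a = -a)
√(q(43) + 33909)/54004 = √(-1*43 + 33909)/54004 = √(-43 + 33909)*(1/54004) = √33866*(1/54004) = √33866/54004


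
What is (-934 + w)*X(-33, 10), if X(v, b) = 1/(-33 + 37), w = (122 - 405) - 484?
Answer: -1701/4 ≈ -425.25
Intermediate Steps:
w = -767 (w = -283 - 484 = -767)
X(v, b) = ¼ (X(v, b) = 1/4 = ¼)
(-934 + w)*X(-33, 10) = (-934 - 767)*(¼) = -1701*¼ = -1701/4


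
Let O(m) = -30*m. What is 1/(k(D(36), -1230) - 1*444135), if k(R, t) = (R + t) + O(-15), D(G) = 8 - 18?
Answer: -1/444925 ≈ -2.2476e-6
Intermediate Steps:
D(G) = -10
k(R, t) = 450 + R + t (k(R, t) = (R + t) - 30*(-15) = (R + t) + 450 = 450 + R + t)
1/(k(D(36), -1230) - 1*444135) = 1/((450 - 10 - 1230) - 1*444135) = 1/(-790 - 444135) = 1/(-444925) = -1/444925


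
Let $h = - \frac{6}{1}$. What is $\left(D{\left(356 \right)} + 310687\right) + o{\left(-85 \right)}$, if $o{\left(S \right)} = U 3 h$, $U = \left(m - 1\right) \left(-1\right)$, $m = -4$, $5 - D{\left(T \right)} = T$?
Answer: $310246$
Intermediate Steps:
$h = -6$ ($h = \left(-6\right) 1 = -6$)
$D{\left(T \right)} = 5 - T$
$U = 5$ ($U = \left(-4 - 1\right) \left(-1\right) = \left(-5\right) \left(-1\right) = 5$)
$o{\left(S \right)} = -90$ ($o{\left(S \right)} = 5 \cdot 3 \left(-6\right) = 15 \left(-6\right) = -90$)
$\left(D{\left(356 \right)} + 310687\right) + o{\left(-85 \right)} = \left(\left(5 - 356\right) + 310687\right) - 90 = \left(-351 + 310687\right) - 90 = 310336 - 90 = 310246$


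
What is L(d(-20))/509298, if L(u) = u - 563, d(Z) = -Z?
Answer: -181/169766 ≈ -0.0010662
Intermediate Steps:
L(u) = -563 + u
L(d(-20))/509298 = (-563 - 1*(-20))/509298 = (-563 + 20)*(1/509298) = -543*1/509298 = -181/169766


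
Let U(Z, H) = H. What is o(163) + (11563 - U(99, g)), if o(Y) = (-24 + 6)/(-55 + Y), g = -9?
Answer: 69431/6 ≈ 11572.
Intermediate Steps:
o(Y) = -18/(-55 + Y)
o(163) + (11563 - U(99, g)) = -18/(-55 + 163) + (11563 - 1*(-9)) = -18/108 + (11563 + 9) = -18*1/108 + 11572 = -⅙ + 11572 = 69431/6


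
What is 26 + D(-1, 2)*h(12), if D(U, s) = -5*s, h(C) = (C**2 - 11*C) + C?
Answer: -214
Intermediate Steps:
h(C) = C**2 - 10*C
26 + D(-1, 2)*h(12) = 26 + (-5*2)*(12*(-10 + 12)) = 26 - 120*2 = 26 - 10*24 = 26 - 240 = -214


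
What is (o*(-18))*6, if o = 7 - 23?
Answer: 1728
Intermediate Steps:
o = -16
(o*(-18))*6 = -16*(-18)*6 = 288*6 = 1728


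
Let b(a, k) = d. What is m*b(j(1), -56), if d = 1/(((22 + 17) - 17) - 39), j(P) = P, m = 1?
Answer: -1/17 ≈ -0.058824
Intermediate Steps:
d = -1/17 (d = 1/((39 - 17) - 39) = 1/(22 - 39) = 1/(-17) = -1/17 ≈ -0.058824)
b(a, k) = -1/17
m*b(j(1), -56) = 1*(-1/17) = -1/17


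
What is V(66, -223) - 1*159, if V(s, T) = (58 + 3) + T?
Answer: -321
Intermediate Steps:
V(s, T) = 61 + T
V(66, -223) - 1*159 = (61 - 223) - 1*159 = -162 - 159 = -321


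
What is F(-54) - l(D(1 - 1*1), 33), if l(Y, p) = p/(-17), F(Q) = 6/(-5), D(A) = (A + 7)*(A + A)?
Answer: 63/85 ≈ 0.74118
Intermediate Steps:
D(A) = 2*A*(7 + A) (D(A) = (7 + A)*(2*A) = 2*A*(7 + A))
F(Q) = -6/5 (F(Q) = 6*(-⅕) = -6/5)
l(Y, p) = -p/17 (l(Y, p) = p*(-1/17) = -p/17)
F(-54) - l(D(1 - 1*1), 33) = -6/5 - (-1)*33/17 = -6/5 - 1*(-33/17) = -6/5 + 33/17 = 63/85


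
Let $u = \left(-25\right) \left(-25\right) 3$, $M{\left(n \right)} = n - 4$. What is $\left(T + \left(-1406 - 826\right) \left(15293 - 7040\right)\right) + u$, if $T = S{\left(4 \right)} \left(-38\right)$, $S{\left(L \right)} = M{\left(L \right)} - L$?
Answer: $-18418669$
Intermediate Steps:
$M{\left(n \right)} = -4 + n$
$S{\left(L \right)} = -4$ ($S{\left(L \right)} = \left(-4 + L\right) - L = -4$)
$u = 1875$ ($u = 625 \cdot 3 = 1875$)
$T = 152$ ($T = \left(-4\right) \left(-38\right) = 152$)
$\left(T + \left(-1406 - 826\right) \left(15293 - 7040\right)\right) + u = \left(152 + \left(-1406 - 826\right) \left(15293 - 7040\right)\right) + 1875 = \left(152 - 18420696\right) + 1875 = -18420544 + 1875 = -18418669$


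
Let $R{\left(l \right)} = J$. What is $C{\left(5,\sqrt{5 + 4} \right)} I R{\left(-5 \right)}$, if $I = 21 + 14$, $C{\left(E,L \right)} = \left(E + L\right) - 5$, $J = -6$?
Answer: $-630$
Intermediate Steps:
$R{\left(l \right)} = -6$
$C{\left(E,L \right)} = -5 + E + L$
$I = 35$
$C{\left(5,\sqrt{5 + 4} \right)} I R{\left(-5 \right)} = \left(-5 + 5 + \sqrt{5 + 4}\right) 35 \left(-6\right) = \left(-5 + 5 + \sqrt{9}\right) 35 \left(-6\right) = \left(-5 + 5 + 3\right) 35 \left(-6\right) = 3 \cdot 35 \left(-6\right) = 105 \left(-6\right) = -630$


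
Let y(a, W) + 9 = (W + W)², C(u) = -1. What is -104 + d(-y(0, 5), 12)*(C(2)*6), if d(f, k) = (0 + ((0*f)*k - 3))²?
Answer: -158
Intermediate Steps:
y(a, W) = -9 + 4*W² (y(a, W) = -9 + (W + W)² = -9 + (2*W)² = -9 + 4*W²)
d(f, k) = 9 (d(f, k) = (0 + (0*k - 3))² = (0 + (0 - 3))² = (0 - 3)² = (-3)² = 9)
-104 + d(-y(0, 5), 12)*(C(2)*6) = -104 + 9*(-1*6) = -104 + 9*(-6) = -104 - 54 = -158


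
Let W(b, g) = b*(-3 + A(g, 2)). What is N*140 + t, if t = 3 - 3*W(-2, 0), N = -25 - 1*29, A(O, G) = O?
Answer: -7575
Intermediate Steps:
N = -54 (N = -25 - 29 = -54)
W(b, g) = b*(-3 + g)
t = -15 (t = 3 - (-6)*(-3 + 0) = 3 - (-6)*(-3) = 3 - 3*6 = 3 - 18 = -15)
N*140 + t = -54*140 - 15 = -7560 - 15 = -7575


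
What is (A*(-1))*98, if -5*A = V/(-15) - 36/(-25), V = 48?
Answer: -4312/125 ≈ -34.496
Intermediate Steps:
A = 44/125 (A = -(48/(-15) - 36/(-25))/5 = -(48*(-1/15) - 36*(-1/25))/5 = -(-16/5 + 36/25)/5 = -⅕*(-44/25) = 44/125 ≈ 0.35200)
(A*(-1))*98 = ((44/125)*(-1))*98 = -44/125*98 = -4312/125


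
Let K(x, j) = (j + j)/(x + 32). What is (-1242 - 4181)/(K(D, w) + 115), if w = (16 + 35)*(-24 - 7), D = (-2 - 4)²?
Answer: -10846/137 ≈ -79.168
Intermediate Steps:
D = 36 (D = (-6)² = 36)
w = -1581 (w = 51*(-31) = -1581)
K(x, j) = 2*j/(32 + x) (K(x, j) = (2*j)/(32 + x) = 2*j/(32 + x))
(-1242 - 4181)/(K(D, w) + 115) = (-1242 - 4181)/(2*(-1581)/(32 + 36) + 115) = -5423/(2*(-1581)/68 + 115) = -5423/(2*(-1581)*(1/68) + 115) = -5423/(-93/2 + 115) = -5423/137/2 = -5423*2/137 = -10846/137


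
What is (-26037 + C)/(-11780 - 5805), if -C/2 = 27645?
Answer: 81327/17585 ≈ 4.6248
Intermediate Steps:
C = -55290 (C = -2*27645 = -55290)
(-26037 + C)/(-11780 - 5805) = (-26037 - 55290)/(-11780 - 5805) = -81327/(-17585) = -81327*(-1/17585) = 81327/17585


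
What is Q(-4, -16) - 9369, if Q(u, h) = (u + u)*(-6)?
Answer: -9321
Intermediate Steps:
Q(u, h) = -12*u (Q(u, h) = (2*u)*(-6) = -12*u)
Q(-4, -16) - 9369 = -12*(-4) - 9369 = 48 - 9369 = -9321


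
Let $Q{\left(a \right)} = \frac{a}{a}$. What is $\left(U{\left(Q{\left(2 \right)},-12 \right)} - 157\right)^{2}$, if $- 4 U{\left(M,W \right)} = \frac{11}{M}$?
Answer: $\frac{408321}{16} \approx 25520.0$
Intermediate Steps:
$Q{\left(a \right)} = 1$
$U{\left(M,W \right)} = - \frac{11}{4 M}$ ($U{\left(M,W \right)} = - \frac{11 \frac{1}{M}}{4} = - \frac{11}{4 M}$)
$\left(U{\left(Q{\left(2 \right)},-12 \right)} - 157\right)^{2} = \left(- \frac{11}{4 \cdot 1} - 157\right)^{2} = \left(\left(- \frac{11}{4}\right) 1 - 157\right)^{2} = \left(- \frac{11}{4} - 157\right)^{2} = \left(- \frac{639}{4}\right)^{2} = \frac{408321}{16}$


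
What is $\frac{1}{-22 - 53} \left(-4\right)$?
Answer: $\frac{4}{75} \approx 0.053333$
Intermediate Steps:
$\frac{1}{-22 - 53} \left(-4\right) = \frac{1}{-75} \left(-4\right) = \left(- \frac{1}{75}\right) \left(-4\right) = \frac{4}{75}$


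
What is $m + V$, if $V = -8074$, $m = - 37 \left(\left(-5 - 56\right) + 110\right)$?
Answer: $-9887$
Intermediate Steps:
$m = -1813$ ($m = - 37 \left(-61 + 110\right) = \left(-37\right) 49 = -1813$)
$m + V = -1813 - 8074 = -9887$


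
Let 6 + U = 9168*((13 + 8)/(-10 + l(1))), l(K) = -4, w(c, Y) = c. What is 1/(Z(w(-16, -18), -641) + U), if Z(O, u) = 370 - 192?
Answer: -1/13580 ≈ -7.3638e-5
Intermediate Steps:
Z(O, u) = 178
U = -13758 (U = -6 + 9168*((13 + 8)/(-10 - 4)) = -6 + 9168*(21/(-14)) = -6 + 9168*(21*(-1/14)) = -6 + 9168*(-3/2) = -6 - 13752 = -13758)
1/(Z(w(-16, -18), -641) + U) = 1/(178 - 13758) = 1/(-13580) = -1/13580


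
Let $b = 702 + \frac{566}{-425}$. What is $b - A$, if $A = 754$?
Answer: $- \frac{22666}{425} \approx -53.332$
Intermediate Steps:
$b = \frac{297784}{425}$ ($b = 702 + 566 \left(- \frac{1}{425}\right) = 702 - \frac{566}{425} = \frac{297784}{425} \approx 700.67$)
$b - A = \frac{297784}{425} - 754 = - \frac{22666}{425}$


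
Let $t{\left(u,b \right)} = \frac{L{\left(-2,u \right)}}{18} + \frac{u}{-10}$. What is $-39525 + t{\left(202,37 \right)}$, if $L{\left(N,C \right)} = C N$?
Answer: $- \frac{1780544}{45} \approx -39568.0$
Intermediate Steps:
$t{\left(u,b \right)} = - \frac{19 u}{90}$ ($t{\left(u,b \right)} = \frac{u \left(-2\right)}{18} + \frac{u}{-10} = - 2 u \frac{1}{18} + u \left(- \frac{1}{10}\right) = - \frac{u}{9} - \frac{u}{10} = - \frac{19 u}{90}$)
$-39525 + t{\left(202,37 \right)} = -39525 - \frac{1919}{45} = - \frac{1780544}{45}$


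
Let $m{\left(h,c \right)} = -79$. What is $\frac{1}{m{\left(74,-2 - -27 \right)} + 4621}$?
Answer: $\frac{1}{4542} \approx 0.00022017$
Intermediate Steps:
$\frac{1}{m{\left(74,-2 - -27 \right)} + 4621} = \frac{1}{-79 + 4621} = \frac{1}{4542}$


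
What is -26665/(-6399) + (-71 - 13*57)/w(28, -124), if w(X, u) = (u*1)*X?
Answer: 3492031/793476 ≈ 4.4009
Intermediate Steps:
w(X, u) = X*u (w(X, u) = u*X = X*u)
-26665/(-6399) + (-71 - 13*57)/w(28, -124) = -26665/(-6399) + (-71 - 13*57)/((28*(-124))) = -26665*(-1/6399) + (-71 - 741)/(-3472) = 26665/6399 - 812*(-1/3472) = 26665/6399 + 29/124 = 3492031/793476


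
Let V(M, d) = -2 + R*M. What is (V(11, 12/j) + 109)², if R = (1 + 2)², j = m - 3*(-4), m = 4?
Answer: 42436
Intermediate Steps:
j = 16 (j = 4 - 3*(-4) = 4 + 12 = 16)
R = 9 (R = 3² = 9)
V(M, d) = -2 + 9*M
(V(11, 12/j) + 109)² = ((-2 + 9*11) + 109)² = ((-2 + 99) + 109)² = (97 + 109)² = 206² = 42436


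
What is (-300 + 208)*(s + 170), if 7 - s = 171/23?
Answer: -15600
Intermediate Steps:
s = -10/23 (s = 7 - 171/23 = -10/23 ≈ -0.43478)
(-300 + 208)*(s + 170) = (-300 + 208)*(-10/23 + 170) = -92*3900/23 = -15600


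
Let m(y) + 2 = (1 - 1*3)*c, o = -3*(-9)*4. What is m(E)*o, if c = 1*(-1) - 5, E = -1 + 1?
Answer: 1080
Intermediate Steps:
o = 108 (o = 27*4 = 108)
E = 0
c = -6 (c = -1 - 5 = -6)
m(y) = 10 (m(y) = -2 + (1 - 1*3)*(-6) = -2 + (1 - 3)*(-6) = -2 - 2*(-6) = -2 + 12 = 10)
m(E)*o = 10*108 = 1080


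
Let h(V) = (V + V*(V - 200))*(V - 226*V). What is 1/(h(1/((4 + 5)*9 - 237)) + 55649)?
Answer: 421824/23474859901 ≈ 1.7969e-5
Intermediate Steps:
h(V) = -225*V*(V + V*(-200 + V)) (h(V) = (V + V*(-200 + V))*(-225*V) = -225*V*(V + V*(-200 + V)))
1/(h(1/((4 + 5)*9 - 237)) + 55649) = 1/(225*(1/((4 + 5)*9 - 237))**2*(199 - 1/((4 + 5)*9 - 237)) + 55649) = 1/(225*(1/(9*9 - 237))**2*(199 - 1/(9*9 - 237)) + 55649) = 1/(225*(1/(81 - 237))**2*(199 - 1/(81 - 237)) + 55649) = 1/(225*(1/(-156))**2*(199 - 1/(-156)) + 55649) = 1/(225*(-1/156)**2*(199 - 1*(-1/156)) + 55649) = 1/(225*(1/24336)*(199 + 1/156) + 55649) = 1/(225*(1/24336)*(31045/156) + 55649) = 1/(776125/421824 + 55649) = 1/(23474859901/421824) = 421824/23474859901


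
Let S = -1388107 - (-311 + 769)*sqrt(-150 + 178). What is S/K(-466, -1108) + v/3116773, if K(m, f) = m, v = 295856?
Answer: 393322935237/132037838 + 458*sqrt(7)/233 ≈ 2984.1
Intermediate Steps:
S = -1388107 - 916*sqrt(7) (S = -1388107 - 458*sqrt(28) = -1388107 - 458*2*sqrt(7) = -1388107 - 916*sqrt(7) ≈ -1.3905e+6)
S/K(-466, -1108) + v/3116773 = (-1388107 - 916*sqrt(7))/(-466) + 295856/3116773 = (-1388107 - 916*sqrt(7))*(-1/466) + 295856*(1/3116773) = (1388107/466 + 458*sqrt(7)/233) + 26896/283343 = 393322935237/132037838 + 458*sqrt(7)/233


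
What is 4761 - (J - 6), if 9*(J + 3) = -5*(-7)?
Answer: 42895/9 ≈ 4766.1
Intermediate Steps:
J = 8/9 (J = -3 + (-5*(-7))/9 = -3 + (-1*(-35))/9 = -3 + (⅑)*35 = -3 + 35/9 = 8/9 ≈ 0.88889)
4761 - (J - 6) = 4761 - (8/9 - 6) = 4761 - (-46)/9 = 4761 - 1*(-46/9) = 4761 + 46/9 = 42895/9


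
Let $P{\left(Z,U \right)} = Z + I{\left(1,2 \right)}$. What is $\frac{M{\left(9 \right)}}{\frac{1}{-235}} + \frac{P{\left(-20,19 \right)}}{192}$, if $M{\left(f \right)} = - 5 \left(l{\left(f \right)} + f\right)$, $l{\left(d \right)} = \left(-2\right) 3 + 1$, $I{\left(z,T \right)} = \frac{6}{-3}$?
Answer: $\frac{451189}{96} \approx 4699.9$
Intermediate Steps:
$I{\left(z,T \right)} = -2$ ($I{\left(z,T \right)} = 6 \left(- \frac{1}{3}\right) = -2$)
$l{\left(d \right)} = -5$ ($l{\left(d \right)} = -6 + 1 = -5$)
$P{\left(Z,U \right)} = -2 + Z$ ($P{\left(Z,U \right)} = Z - 2 = -2 + Z$)
$M{\left(f \right)} = 25 - 5 f$ ($M{\left(f \right)} = - 5 \left(-5 + f\right) = 25 - 5 f$)
$\frac{M{\left(9 \right)}}{\frac{1}{-235}} + \frac{P{\left(-20,19 \right)}}{192} = \frac{25 - 45}{\frac{1}{-235}} + \frac{-2 - 20}{192} = \frac{25 - 45}{- \frac{1}{235}} - \frac{11}{96} = \left(-20\right) \left(-235\right) - \frac{11}{96} = 4700 - \frac{11}{96} = \frac{451189}{96}$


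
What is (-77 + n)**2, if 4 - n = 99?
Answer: 29584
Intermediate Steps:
n = -95 (n = 4 - 1*99 = 4 - 99 = -95)
(-77 + n)**2 = (-77 - 95)**2 = (-172)**2 = 29584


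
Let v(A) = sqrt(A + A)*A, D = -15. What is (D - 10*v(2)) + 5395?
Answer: 5340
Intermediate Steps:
v(A) = sqrt(2)*A**(3/2) (v(A) = sqrt(2*A)*A = (sqrt(2)*sqrt(A))*A = sqrt(2)*A**(3/2))
(D - 10*v(2)) + 5395 = (-15 - 10*sqrt(2)*2**(3/2)) + 5395 = (-15 - 10*sqrt(2)*2*sqrt(2)) + 5395 = (-15 - 10*4) + 5395 = (-15 - 40) + 5395 = -55 + 5395 = 5340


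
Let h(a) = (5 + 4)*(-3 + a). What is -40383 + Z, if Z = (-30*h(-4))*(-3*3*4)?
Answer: -108423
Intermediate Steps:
h(a) = -27 + 9*a (h(a) = 9*(-3 + a) = -27 + 9*a)
Z = -68040 (Z = (-30*(-27 + 9*(-4)))*(-3*3*4) = (-30*(-27 - 36))*(-9*4) = -30*(-63)*(-36) = 1890*(-36) = -68040)
-40383 + Z = -40383 - 68040 = -108423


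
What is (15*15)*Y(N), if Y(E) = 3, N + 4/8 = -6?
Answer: 675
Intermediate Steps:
N = -13/2 (N = -1/2 - 6 = -13/2 ≈ -6.5000)
(15*15)*Y(N) = (15*15)*3 = 225*3 = 675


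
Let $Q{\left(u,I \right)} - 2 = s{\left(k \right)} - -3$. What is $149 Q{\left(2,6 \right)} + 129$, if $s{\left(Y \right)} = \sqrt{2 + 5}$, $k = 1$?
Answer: $874 + 149 \sqrt{7} \approx 1268.2$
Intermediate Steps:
$s{\left(Y \right)} = \sqrt{7}$
$Q{\left(u,I \right)} = 5 + \sqrt{7}$ ($Q{\left(u,I \right)} = 2 + \left(\sqrt{7} - -3\right) = 2 + \left(\sqrt{7} + 3\right) = 2 + \left(3 + \sqrt{7}\right) = 5 + \sqrt{7}$)
$149 Q{\left(2,6 \right)} + 129 = 149 \left(5 + \sqrt{7}\right) + 129 = \left(745 + 149 \sqrt{7}\right) + 129 = 874 + 149 \sqrt{7}$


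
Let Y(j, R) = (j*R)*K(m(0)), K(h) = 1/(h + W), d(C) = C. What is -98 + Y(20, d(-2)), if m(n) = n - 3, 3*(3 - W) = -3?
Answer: -138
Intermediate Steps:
W = 4 (W = 3 - ⅓*(-3) = 3 + 1 = 4)
m(n) = -3 + n
K(h) = 1/(4 + h) (K(h) = 1/(h + 4) = 1/(4 + h))
Y(j, R) = R*j (Y(j, R) = (j*R)/(4 + (-3 + 0)) = (R*j)/(4 - 3) = (R*j)/1 = (R*j)*1 = R*j)
-98 + Y(20, d(-2)) = -98 - 2*20 = -98 - 40 = -138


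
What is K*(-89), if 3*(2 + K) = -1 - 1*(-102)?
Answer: -8455/3 ≈ -2818.3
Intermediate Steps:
K = 95/3 (K = -2 + (-1 - 1*(-102))/3 = -2 + (-1 + 102)/3 = -2 + (1/3)*101 = -2 + 101/3 = 95/3 ≈ 31.667)
K*(-89) = (95/3)*(-89) = -8455/3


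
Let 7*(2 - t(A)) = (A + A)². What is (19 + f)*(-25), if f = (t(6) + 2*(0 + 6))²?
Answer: -76175/49 ≈ -1554.6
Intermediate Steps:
t(A) = 2 - 4*A²/7 (t(A) = 2 - (A + A)²/7 = 2 - 4*A²/7)
f = 2116/49 (f = ((2 - 4/7*6²) + 2*(0 + 6))² = ((2 - 4/7*36) + 2*6)² = ((2 - 144/7) + 12)² = (-130/7 + 12)² = (-46/7)² = 2116/49 ≈ 43.184)
(19 + f)*(-25) = (19 + 2116/49)*(-25) = (3047/49)*(-25) = -76175/49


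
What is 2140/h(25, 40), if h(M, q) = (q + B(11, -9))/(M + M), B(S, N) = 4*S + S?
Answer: 21400/19 ≈ 1126.3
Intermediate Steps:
B(S, N) = 5*S
h(M, q) = (55 + q)/(2*M) (h(M, q) = (q + 5*11)/(M + M) = (q + 55)/((2*M)) = (55 + q)*(1/(2*M)) = (55 + q)/(2*M))
2140/h(25, 40) = 2140/(((1/2)*(55 + 40)/25)) = 2140/(((1/2)*(1/25)*95)) = 2140/(19/10) = 2140*(10/19) = 21400/19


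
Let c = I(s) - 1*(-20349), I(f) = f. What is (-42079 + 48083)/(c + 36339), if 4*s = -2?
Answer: 12008/113375 ≈ 0.10591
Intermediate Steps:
s = -½ (s = (¼)*(-2) = -½ ≈ -0.50000)
c = 40697/2 (c = -½ - 1*(-20349) = -½ + 20349 = 40697/2 ≈ 20349.)
(-42079 + 48083)/(c + 36339) = (-42079 + 48083)/(40697/2 + 36339) = 6004/(113375/2) = 6004*(2/113375) = 12008/113375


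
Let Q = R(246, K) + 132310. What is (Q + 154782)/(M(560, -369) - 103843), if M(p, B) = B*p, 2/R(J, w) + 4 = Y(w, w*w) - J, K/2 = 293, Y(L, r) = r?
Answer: -49257235717/53270499759 ≈ -0.92466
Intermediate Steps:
K = 586 (K = 2*293 = 586)
R(J, w) = 2/(-4 + w² - J) (R(J, w) = 2/(-4 + (w*w - J)) = 2/(-4 + (w² - J)) = 2/(-4 + w² - J))
Q = 22700823631/171573 (Q = 2/(-4 + 586² - 1*246) + 132310 = 2/(-4 + 343396 - 246) + 132310 = 2/343146 + 132310 = 2*(1/343146) + 132310 = 1/171573 + 132310 = 22700823631/171573 ≈ 1.3231e+5)
(Q + 154782)/(M(560, -369) - 103843) = (22700823631/171573 + 154782)/(-369*560 - 103843) = 49257235717/(171573*(-206640 - 103843)) = (49257235717/171573)/(-310483) = (49257235717/171573)*(-1/310483) = -49257235717/53270499759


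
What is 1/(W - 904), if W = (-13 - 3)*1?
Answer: -1/920 ≈ -0.0010870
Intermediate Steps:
W = -16 (W = -16*1 = -16)
1/(W - 904) = 1/(-16 - 904) = 1/(-920) = -1/920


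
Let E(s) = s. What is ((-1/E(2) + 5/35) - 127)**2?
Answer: 3179089/196 ≈ 16220.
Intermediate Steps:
((-1/E(2) + 5/35) - 127)**2 = ((-1/2 + 5/35) - 127)**2 = ((-1*1/2 + 5*(1/35)) - 127)**2 = ((-1/2 + 1/7) - 127)**2 = (-5/14 - 127)**2 = (-1783/14)**2 = 3179089/196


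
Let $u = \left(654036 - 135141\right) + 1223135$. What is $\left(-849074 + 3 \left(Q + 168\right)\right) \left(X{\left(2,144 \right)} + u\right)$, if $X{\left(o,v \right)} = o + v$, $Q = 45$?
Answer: $-1478123094560$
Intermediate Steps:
$u = 1742030$ ($u = 518895 + 1223135 = 1742030$)
$\left(-849074 + 3 \left(Q + 168\right)\right) \left(X{\left(2,144 \right)} + u\right) = \left(-849074 + 3 \left(45 + 168\right)\right) \left(\left(2 + 144\right) + 1742030\right) = \left(-849074 + 3 \cdot 213\right) \left(146 + 1742030\right) = \left(-849074 + 639\right) 1742176 = \left(-848435\right) 1742176 = -1478123094560$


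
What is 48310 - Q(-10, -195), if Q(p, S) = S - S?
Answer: 48310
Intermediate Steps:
Q(p, S) = 0
48310 - Q(-10, -195) = 48310 - 1*0 = 48310 + 0 = 48310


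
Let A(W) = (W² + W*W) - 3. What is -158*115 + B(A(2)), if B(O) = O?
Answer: -18165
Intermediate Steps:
A(W) = -3 + 2*W² (A(W) = (W² + W²) - 3 = 2*W² - 3 = -3 + 2*W²)
-158*115 + B(A(2)) = -158*115 + (-3 + 2*2²) = -18170 + (-3 + 2*4) = -18170 + (-3 + 8) = -18170 + 5 = -18165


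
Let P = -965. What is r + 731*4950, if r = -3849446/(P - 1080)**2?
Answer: 15132444511804/4182025 ≈ 3.6184e+6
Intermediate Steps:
r = -3849446/4182025 (r = -3849446/(-965 - 1080)**2 = -3849446/((-2045)**2) = -3849446/4182025 ≈ -0.92047)
r + 731*4950 = -3849446/4182025 + 731*4950 = -3849446/4182025 + 3618450 = 15132444511804/4182025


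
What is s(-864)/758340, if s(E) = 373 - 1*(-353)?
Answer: 11/11490 ≈ 0.00095735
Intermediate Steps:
s(E) = 726 (s(E) = 373 + 353 = 726)
s(-864)/758340 = 726/758340 = 726*(1/758340) = 11/11490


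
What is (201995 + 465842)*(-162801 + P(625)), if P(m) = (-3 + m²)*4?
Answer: 934762767019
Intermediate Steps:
P(m) = -12 + 4*m²
(201995 + 465842)*(-162801 + P(625)) = (201995 + 465842)*(-162801 + (-12 + 4*625²)) = 667837*(-162801 + (-12 + 4*390625)) = 667837*(-162801 + (-12 + 1562500)) = 667837*(-162801 + 1562488) = 667837*1399687 = 934762767019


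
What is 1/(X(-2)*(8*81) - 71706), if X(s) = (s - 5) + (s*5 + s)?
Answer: -1/84018 ≈ -1.1902e-5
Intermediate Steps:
X(s) = -5 + 7*s (X(s) = (-5 + s) + (5*s + s) = (-5 + s) + 6*s = -5 + 7*s)
1/(X(-2)*(8*81) - 71706) = 1/((-5 + 7*(-2))*(8*81) - 71706) = 1/((-5 - 14)*648 - 71706) = 1/(-19*648 - 71706) = 1/(-12312 - 71706) = 1/(-84018) = -1/84018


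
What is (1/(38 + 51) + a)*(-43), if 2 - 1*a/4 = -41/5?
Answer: -780923/445 ≈ -1754.9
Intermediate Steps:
a = 204/5 (a = 8 - (-164)/5 = 8 - 4*(-41/5) = 8 + 164/5 = 204/5 ≈ 40.800)
(1/(38 + 51) + a)*(-43) = (1/(38 + 51) + 204/5)*(-43) = (1/89 + 204/5)*(-43) = (18161/445)*(-43) = -780923/445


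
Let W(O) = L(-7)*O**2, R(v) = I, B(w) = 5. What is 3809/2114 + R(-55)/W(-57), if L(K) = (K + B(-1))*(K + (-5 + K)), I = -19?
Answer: 6187192/3434193 ≈ 1.8016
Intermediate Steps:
L(K) = (-5 + 2*K)*(5 + K) (L(K) = (K + 5)*(K + (-5 + K)) = (5 + K)*(-5 + 2*K) = (-5 + 2*K)*(5 + K))
R(v) = -19
W(O) = 38*O**2 (W(O) = (-25 + 2*(-7)**2 + 5*(-7))*O**2 = (-25 + 2*49 - 35)*O**2 = (-25 + 98 - 35)*O**2 = 38*O**2)
3809/2114 + R(-55)/W(-57) = 3809/2114 - 19/(38*(-57)**2) = 3809*(1/2114) - 19/(38*3249) = 3809/2114 - 19/123462 = 3809/2114 - 19*1/123462 = 3809/2114 - 1/6498 = 6187192/3434193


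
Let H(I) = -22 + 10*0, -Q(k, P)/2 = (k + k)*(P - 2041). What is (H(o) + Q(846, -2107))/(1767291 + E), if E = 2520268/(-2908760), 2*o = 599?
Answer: 10207427863900/1285155712223 ≈ 7.9426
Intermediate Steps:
o = 599/2 (o = (½)*599 = 599/2 ≈ 299.50)
Q(k, P) = -4*k*(-2041 + P) (Q(k, P) = -2*(k + k)*(P - 2041) = -2*2*k*(-2041 + P) = -4*k*(-2041 + P))
H(I) = -22 (H(I) = -22 + 0 = -22)
E = -630067/727190 (E = 2520268*(-1/2908760) = -630067/727190 ≈ -0.86644)
(H(o) + Q(846, -2107))/(1767291 + E) = (-22 + 4*846*(2041 - 1*(-2107)))/(1767291 - 630067/727190) = (-22 + 4*846*(2041 + 2107))/(1285155712223/727190) = (-22 + 4*846*4148)*(727190/1285155712223) = (-22 + 14036832)*(727190/1285155712223) = 14036810*(727190/1285155712223) = 10207427863900/1285155712223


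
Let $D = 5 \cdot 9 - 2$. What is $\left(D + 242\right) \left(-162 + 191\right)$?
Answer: $8265$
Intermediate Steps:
$D = 43$ ($D = 45 - 2 = 43$)
$\left(D + 242\right) \left(-162 + 191\right) = \left(43 + 242\right) \left(-162 + 191\right) = 285 \cdot 29 = 8265$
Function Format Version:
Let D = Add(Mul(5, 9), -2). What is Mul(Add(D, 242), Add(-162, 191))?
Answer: 8265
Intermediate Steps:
D = 43 (D = Add(45, -2) = 43)
Mul(Add(D, 242), Add(-162, 191)) = Mul(Add(43, 242), Add(-162, 191)) = Mul(285, 29) = 8265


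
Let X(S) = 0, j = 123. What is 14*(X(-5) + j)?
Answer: 1722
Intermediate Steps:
14*(X(-5) + j) = 14*(0 + 123) = 14*123 = 1722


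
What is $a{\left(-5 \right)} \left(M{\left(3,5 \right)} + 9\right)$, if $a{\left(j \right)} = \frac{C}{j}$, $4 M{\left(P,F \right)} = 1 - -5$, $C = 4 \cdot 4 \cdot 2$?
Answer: $- \frac{336}{5} \approx -67.2$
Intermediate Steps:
$C = 32$ ($C = 16 \cdot 2 = 32$)
$M{\left(P,F \right)} = \frac{3}{2}$ ($M{\left(P,F \right)} = \frac{1 - -5}{4} = \frac{1 + 5}{4} = \frac{1}{4} \cdot 6 = \frac{3}{2}$)
$a{\left(j \right)} = \frac{32}{j}$
$a{\left(-5 \right)} \left(M{\left(3,5 \right)} + 9\right) = \frac{32}{-5} \left(\frac{3}{2} + 9\right) = 32 \left(- \frac{1}{5}\right) \frac{21}{2} = \left(- \frac{32}{5}\right) \frac{21}{2} = - \frac{336}{5}$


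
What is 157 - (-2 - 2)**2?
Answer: 141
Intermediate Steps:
157 - (-2 - 2)**2 = 157 - 1*(-4)**2 = 157 - 1*16 = 157 - 16 = 141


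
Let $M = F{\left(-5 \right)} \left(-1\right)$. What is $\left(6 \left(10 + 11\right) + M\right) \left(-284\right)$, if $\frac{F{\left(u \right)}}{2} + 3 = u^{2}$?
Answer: $-23288$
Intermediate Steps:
$F{\left(u \right)} = -6 + 2 u^{2}$
$M = -44$ ($M = \left(-6 + 2 \left(-5\right)^{2}\right) \left(-1\right) = \left(-6 + 2 \cdot 25\right) \left(-1\right) = \left(-6 + 50\right) \left(-1\right) = 44 \left(-1\right) = -44$)
$\left(6 \left(10 + 11\right) + M\right) \left(-284\right) = \left(6 \left(10 + 11\right) - 44\right) \left(-284\right) = \left(6 \cdot 21 - 44\right) \left(-284\right) = \left(126 - 44\right) \left(-284\right) = 82 \left(-284\right) = -23288$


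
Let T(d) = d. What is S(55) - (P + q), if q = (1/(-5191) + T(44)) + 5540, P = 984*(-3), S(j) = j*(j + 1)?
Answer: 2325569/5191 ≈ 448.00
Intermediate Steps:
S(j) = j*(1 + j)
P = -2952
q = 28986543/5191 (q = (1/(-5191) + 44) + 5540 = (-1/5191 + 44) + 5540 = 228403/5191 + 5540 = 28986543/5191 ≈ 5584.0)
S(55) - (P + q) = 55*(1 + 55) - (-2952 + 28986543/5191) = 55*56 - 1*13662711/5191 = 3080 - 13662711/5191 = 2325569/5191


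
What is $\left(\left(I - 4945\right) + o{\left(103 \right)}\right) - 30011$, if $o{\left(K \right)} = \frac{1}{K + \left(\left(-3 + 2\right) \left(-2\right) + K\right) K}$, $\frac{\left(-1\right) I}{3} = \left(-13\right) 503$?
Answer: $- \frac{167471201}{10918} \approx -15339.0$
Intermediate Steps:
$I = 19617$ ($I = - 3 \left(\left(-13\right) 503\right) = \left(-3\right) \left(-6539\right) = 19617$)
$o{\left(K \right)} = \frac{1}{K + K \left(2 + K\right)}$ ($o{\left(K \right)} = \frac{1}{K + \left(\left(-1\right) \left(-2\right) + K\right) K} = \frac{1}{K + \left(2 + K\right) K} = \frac{1}{K + K \left(2 + K\right)}$)
$\left(\left(I - 4945\right) + o{\left(103 \right)}\right) - 30011 = \left(\left(19617 - 4945\right) + \frac{1}{103 \left(3 + 103\right)}\right) - 30011 = \left(14672 + \frac{1}{103 \cdot 106}\right) - 30011 = \left(14672 + \frac{1}{103} \cdot \frac{1}{106}\right) - 30011 = \left(14672 + \frac{1}{10918}\right) - 30011 = \frac{160188897}{10918} - 30011 = - \frac{167471201}{10918}$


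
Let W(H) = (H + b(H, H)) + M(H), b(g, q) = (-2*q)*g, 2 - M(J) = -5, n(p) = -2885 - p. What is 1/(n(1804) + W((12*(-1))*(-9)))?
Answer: -1/27902 ≈ -3.5840e-5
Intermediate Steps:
M(J) = 7 (M(J) = 2 - 1*(-5) = 2 + 5 = 7)
b(g, q) = -2*g*q
W(H) = 7 + H - 2*H**2 (W(H) = (H - 2*H*H) + 7 = (H - 2*H**2) + 7 = 7 + H - 2*H**2)
1/(n(1804) + W((12*(-1))*(-9))) = 1/((-2885 - 1*1804) + (7 + (12*(-1))*(-9) - 2*((12*(-1))*(-9))**2)) = 1/((-2885 - 1804) + (7 - 12*(-9) - 2*(-12*(-9))**2)) = 1/(-4689 + (7 + 108 - 2*108**2)) = 1/(-4689 + (7 + 108 - 2*11664)) = 1/(-4689 + (7 + 108 - 23328)) = 1/(-4689 - 23213) = 1/(-27902) = -1/27902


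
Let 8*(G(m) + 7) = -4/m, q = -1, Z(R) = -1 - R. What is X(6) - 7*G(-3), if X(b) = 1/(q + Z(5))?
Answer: 2003/42 ≈ 47.690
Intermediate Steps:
X(b) = -⅐ (X(b) = 1/(-1 + (-1 - 1*5)) = 1/(-1 + (-1 - 5)) = 1/(-1 - 6) = 1/(-7) = -⅐)
G(m) = -7 - 1/(2*m) (G(m) = -7 + (-4/m)/8 = -7 - 1/(2*m))
X(6) - 7*G(-3) = -⅐ - 7*(-7 - ½/(-3)) = -⅐ - 7*(-7 - ½*(-⅓)) = -⅐ - 7*(-7 + ⅙) = -⅐ - 7*(-41/6) = -⅐ + 287/6 = 2003/42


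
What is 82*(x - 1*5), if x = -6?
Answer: -902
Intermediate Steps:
82*(x - 1*5) = 82*(-6 - 1*5) = 82*(-6 - 5) = 82*(-11) = -902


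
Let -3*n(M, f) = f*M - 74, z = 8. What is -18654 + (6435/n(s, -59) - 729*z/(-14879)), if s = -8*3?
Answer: -33886850793/1815238 ≈ -18668.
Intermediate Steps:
s = -24
n(M, f) = 74/3 - M*f/3 (n(M, f) = -(f*M - 74)/3 = -(M*f - 74)/3 = -(-74 + M*f)/3 = 74/3 - M*f/3)
-18654 + (6435/n(s, -59) - 729*z/(-14879)) = -18654 + (6435/(74/3 - ⅓*(-24)*(-59)) - 729*8/(-14879)) = -18654 + (6435/(74/3 - 472) - 5832*(-1/14879)) = -18654 + (6435/(-1342/3) + 5832/14879) = -18654 + (6435*(-3/1342) + 5832/14879) = -18654 + (-1755/122 + 5832/14879) = -18654 - 25401141/1815238 = -33886850793/1815238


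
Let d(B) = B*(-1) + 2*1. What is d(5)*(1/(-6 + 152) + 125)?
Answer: -54753/146 ≈ -375.02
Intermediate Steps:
d(B) = 2 - B (d(B) = -B + 2 = 2 - B)
d(5)*(1/(-6 + 152) + 125) = (2 - 1*5)*(1/(-6 + 152) + 125) = (2 - 5)*(1/146 + 125) = -3*(1/146 + 125) = -3*18251/146 = -54753/146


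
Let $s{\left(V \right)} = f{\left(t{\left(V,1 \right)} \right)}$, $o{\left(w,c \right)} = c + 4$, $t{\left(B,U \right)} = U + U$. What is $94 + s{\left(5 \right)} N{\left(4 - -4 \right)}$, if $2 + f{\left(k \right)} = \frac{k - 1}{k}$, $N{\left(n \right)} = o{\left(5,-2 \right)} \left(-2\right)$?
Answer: $100$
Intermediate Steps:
$t{\left(B,U \right)} = 2 U$
$o{\left(w,c \right)} = 4 + c$
$N{\left(n \right)} = -4$ ($N{\left(n \right)} = \left(4 - 2\right) \left(-2\right) = 2 \left(-2\right) = -4$)
$f{\left(k \right)} = -2 + \frac{-1 + k}{k}$ ($f{\left(k \right)} = -2 + \frac{k - 1}{k} = -2 + \frac{-1 + k}{k}$)
$s{\left(V \right)} = - \frac{3}{2}$ ($s{\left(V \right)} = \frac{-1 - 2 \cdot 1}{2 \cdot 1} = \frac{-1 - 2}{2} = \frac{1}{2} \left(-3\right) = - \frac{3}{2}$)
$94 + s{\left(5 \right)} N{\left(4 - -4 \right)} = 94 - -6 = 94 + 6 = 100$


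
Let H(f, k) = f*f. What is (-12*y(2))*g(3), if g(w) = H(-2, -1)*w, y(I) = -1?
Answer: 144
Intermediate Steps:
H(f, k) = f²
g(w) = 4*w (g(w) = (-2)²*w = 4*w)
(-12*y(2))*g(3) = (-12*(-1))*(4*3) = 12*12 = 144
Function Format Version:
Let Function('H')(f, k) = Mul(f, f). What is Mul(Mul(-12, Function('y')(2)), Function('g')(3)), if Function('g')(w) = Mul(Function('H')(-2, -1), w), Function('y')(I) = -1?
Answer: 144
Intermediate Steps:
Function('H')(f, k) = Pow(f, 2)
Function('g')(w) = Mul(4, w) (Function('g')(w) = Mul(Pow(-2, 2), w) = Mul(4, w))
Mul(Mul(-12, Function('y')(2)), Function('g')(3)) = Mul(Mul(-12, -1), Mul(4, 3)) = Mul(12, 12) = 144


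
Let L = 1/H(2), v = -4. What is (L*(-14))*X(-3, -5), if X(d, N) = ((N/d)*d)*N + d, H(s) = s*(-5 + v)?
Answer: 154/9 ≈ 17.111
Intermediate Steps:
H(s) = -9*s (H(s) = s*(-5 - 4) = s*(-9) = -9*s)
X(d, N) = d + N**2 (X(d, N) = N*N + d = N**2 + d = d + N**2)
L = -1/18 (L = 1/(-9*2) = 1/(-18) = -1/18 ≈ -0.055556)
(L*(-14))*X(-3, -5) = (-1/18*(-14))*(-3 + (-5)**2) = 7*(-3 + 25)/9 = (7/9)*22 = 154/9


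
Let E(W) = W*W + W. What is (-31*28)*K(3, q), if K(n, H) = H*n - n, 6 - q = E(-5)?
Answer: 39060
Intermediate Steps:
E(W) = W + W² (E(W) = W² + W = W + W²)
q = -14 (q = 6 - (-5)*(1 - 5) = 6 - (-5)*(-4) = 6 - 1*20 = 6 - 20 = -14)
K(n, H) = -n + H*n
(-31*28)*K(3, q) = (-31*28)*(3*(-1 - 14)) = -2604*(-15) = -868*(-45) = 39060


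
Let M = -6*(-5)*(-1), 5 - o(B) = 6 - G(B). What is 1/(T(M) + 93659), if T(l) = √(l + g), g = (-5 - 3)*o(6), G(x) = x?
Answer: 93659/8772008351 - I*√70/8772008351 ≈ 1.0677e-5 - 9.5378e-10*I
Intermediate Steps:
o(B) = -1 + B (o(B) = 5 - (6 - B) = 5 + (-6 + B) = -1 + B)
M = -30 (M = 30*(-1) = -30)
g = -40 (g = (-5 - 3)*(-1 + 6) = -8*5 = -40)
T(l) = √(-40 + l) (T(l) = √(l - 40) = √(-40 + l))
1/(T(M) + 93659) = 1/(√(-40 - 30) + 93659) = 1/(√(-70) + 93659) = 1/(I*√70 + 93659) = 1/(93659 + I*√70)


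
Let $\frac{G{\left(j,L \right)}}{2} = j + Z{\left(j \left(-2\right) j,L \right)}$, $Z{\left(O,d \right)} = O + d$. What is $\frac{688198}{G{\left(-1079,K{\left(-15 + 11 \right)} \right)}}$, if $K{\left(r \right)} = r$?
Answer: $- \frac{49157}{332795} \approx -0.14771$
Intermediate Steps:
$G{\left(j,L \right)} = - 4 j^{2} + 2 L + 2 j$ ($G{\left(j,L \right)} = 2 \left(j + \left(j \left(-2\right) j + L\right)\right) = 2 \left(j + \left(- 2 j j + L\right)\right) = 2 \left(j + \left(- 2 j^{2} + L\right)\right) = 2 \left(j + \left(L - 2 j^{2}\right)\right) = 2 \left(L + j - 2 j^{2}\right) = - 4 j^{2} + 2 L + 2 j$)
$\frac{688198}{G{\left(-1079,K{\left(-15 + 11 \right)} \right)}} = \frac{688198}{- 4 \left(-1079\right)^{2} + 2 \left(-15 + 11\right) + 2 \left(-1079\right)} = \frac{688198}{\left(-4\right) 1164241 + 2 \left(-4\right) - 2158} = \frac{688198}{-4656964 - 8 - 2158} = \frac{688198}{-4659130} = 688198 \left(- \frac{1}{4659130}\right) = - \frac{49157}{332795}$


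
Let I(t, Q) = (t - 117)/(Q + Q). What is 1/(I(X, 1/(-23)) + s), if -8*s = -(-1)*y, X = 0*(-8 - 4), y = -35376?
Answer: 2/11535 ≈ 0.00017339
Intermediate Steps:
X = 0 (X = 0*(-12) = 0)
I(t, Q) = (-117 + t)/(2*Q) (I(t, Q) = (-117 + t)/((2*Q)) = (-117 + t)*(1/(2*Q)) = (-117 + t)/(2*Q))
s = 4422 (s = -(-1)*(-1*(-35376))/8 = -(-1)*35376/8 = -⅛*(-35376) = 4422)
1/(I(X, 1/(-23)) + s) = 1/((-117 + 0)/(2*(1/(-23))) + 4422) = 1/((½)*(-117)/(-1/23) + 4422) = 1/((½)*(-23)*(-117) + 4422) = 1/(2691/2 + 4422) = 1/(11535/2) = 2/11535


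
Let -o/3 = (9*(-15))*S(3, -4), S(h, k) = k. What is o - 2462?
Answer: -4082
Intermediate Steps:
o = -1620 (o = -3*9*(-15)*(-4) = -(-405)*(-4) = -3*540 = -1620)
o - 2462 = -1620 - 2462 = -4082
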